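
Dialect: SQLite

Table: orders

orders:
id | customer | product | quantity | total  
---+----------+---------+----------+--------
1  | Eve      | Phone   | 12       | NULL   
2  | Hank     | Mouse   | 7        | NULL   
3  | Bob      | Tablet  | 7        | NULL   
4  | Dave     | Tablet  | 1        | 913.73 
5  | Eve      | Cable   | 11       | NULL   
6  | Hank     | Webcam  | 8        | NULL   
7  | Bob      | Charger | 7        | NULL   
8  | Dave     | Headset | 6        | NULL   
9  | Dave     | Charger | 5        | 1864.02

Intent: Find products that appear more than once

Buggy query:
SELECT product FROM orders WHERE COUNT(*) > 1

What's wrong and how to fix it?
Bug: WHERE can't reference COUNT(*); aggregates are computed after WHERE

Fix: Group first, then use HAVING for the count condition

Corrected query:
SELECT product FROM orders GROUP BY product HAVING COUNT(*) > 1

Result:
product
-------
Charger
Tablet 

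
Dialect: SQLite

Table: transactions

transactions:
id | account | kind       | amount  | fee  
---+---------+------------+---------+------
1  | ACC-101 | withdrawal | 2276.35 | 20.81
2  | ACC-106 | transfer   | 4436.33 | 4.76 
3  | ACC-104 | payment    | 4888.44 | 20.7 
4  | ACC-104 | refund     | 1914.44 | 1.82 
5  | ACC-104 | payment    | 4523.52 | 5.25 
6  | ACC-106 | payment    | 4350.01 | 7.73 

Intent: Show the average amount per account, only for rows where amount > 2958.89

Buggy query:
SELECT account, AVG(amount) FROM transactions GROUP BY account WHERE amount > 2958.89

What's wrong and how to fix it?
Bug: Row-level WHERE must come before GROUP BY in the clause order

Fix: Place WHERE between FROM and GROUP BY

Corrected query:
SELECT account, AVG(amount) FROM transactions WHERE amount > 2958.89 GROUP BY account

Result:
account | AVG(amount)
--------+------------
ACC-104 | 4705.98    
ACC-106 | 4393.17    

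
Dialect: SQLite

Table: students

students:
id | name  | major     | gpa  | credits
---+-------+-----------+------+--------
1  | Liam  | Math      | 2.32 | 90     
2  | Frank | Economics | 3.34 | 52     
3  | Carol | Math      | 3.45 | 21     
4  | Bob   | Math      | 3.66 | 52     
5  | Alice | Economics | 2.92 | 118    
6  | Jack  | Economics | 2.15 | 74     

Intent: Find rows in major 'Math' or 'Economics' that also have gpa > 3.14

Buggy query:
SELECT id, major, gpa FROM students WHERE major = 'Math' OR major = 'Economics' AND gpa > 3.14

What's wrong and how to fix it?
Bug: Without parentheses, AND is evaluated before OR, so the gpa filter only applies to the 'Economics' branch

Fix: Group the OR with parentheses (or use IN), then AND the threshold

Corrected query:
SELECT id, major, gpa FROM students WHERE (major = 'Math' OR major = 'Economics') AND gpa > 3.14

Result:
id | major     | gpa 
---+-----------+-----
2  | Economics | 3.34
3  | Math      | 3.45
4  | Math      | 3.66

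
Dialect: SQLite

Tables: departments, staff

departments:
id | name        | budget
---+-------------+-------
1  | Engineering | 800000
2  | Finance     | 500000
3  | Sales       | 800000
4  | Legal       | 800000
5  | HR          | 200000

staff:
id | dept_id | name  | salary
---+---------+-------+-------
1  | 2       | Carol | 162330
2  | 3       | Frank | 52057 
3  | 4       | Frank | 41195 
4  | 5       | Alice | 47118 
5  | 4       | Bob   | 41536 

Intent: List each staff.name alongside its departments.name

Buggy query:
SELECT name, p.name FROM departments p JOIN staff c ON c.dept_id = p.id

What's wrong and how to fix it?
Bug: 'name' exists in both joined tables, so the database can't tell which one is meant

Fix: Prefix ambiguous columns with the table alias

Corrected query:
SELECT c.name, p.name FROM departments p JOIN staff c ON c.dept_id = p.id

Result:
name  | name   
------+--------
Carol | Finance
Frank | Sales  
Frank | Legal  
Alice | HR     
Bob   | Legal  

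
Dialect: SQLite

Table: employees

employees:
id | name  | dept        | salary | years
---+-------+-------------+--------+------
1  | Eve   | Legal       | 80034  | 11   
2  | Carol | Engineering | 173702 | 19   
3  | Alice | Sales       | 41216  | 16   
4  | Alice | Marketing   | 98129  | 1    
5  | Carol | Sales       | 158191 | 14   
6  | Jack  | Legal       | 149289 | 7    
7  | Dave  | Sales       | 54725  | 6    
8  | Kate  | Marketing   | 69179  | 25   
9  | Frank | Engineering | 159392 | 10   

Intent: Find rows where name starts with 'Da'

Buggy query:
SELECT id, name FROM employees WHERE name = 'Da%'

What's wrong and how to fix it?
Bug: '=' compares the literal string including the % character; pattern matching needs LIKE

Fix: Replace '=' with LIKE so 'Da%' is treated as a pattern

Corrected query:
SELECT id, name FROM employees WHERE name LIKE 'Da%'

Result:
id | name
---+-----
7  | Dave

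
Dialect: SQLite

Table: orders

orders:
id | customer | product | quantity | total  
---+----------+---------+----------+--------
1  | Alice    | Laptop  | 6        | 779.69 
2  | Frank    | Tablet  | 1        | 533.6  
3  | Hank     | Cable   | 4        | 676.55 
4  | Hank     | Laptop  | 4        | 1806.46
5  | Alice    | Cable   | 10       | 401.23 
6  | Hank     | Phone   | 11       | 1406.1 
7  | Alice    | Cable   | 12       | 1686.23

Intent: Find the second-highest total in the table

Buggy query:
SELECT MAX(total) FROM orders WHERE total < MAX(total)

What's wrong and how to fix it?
Bug: MAX(total) on the right of the comparison is an aggregate-in-WHERE error

Fix: Put the inner MAX in a scalar subquery

Corrected query:
SELECT MAX(total) FROM orders WHERE total < (SELECT MAX(total) FROM orders)

Result:
MAX(total)
----------
1686.23   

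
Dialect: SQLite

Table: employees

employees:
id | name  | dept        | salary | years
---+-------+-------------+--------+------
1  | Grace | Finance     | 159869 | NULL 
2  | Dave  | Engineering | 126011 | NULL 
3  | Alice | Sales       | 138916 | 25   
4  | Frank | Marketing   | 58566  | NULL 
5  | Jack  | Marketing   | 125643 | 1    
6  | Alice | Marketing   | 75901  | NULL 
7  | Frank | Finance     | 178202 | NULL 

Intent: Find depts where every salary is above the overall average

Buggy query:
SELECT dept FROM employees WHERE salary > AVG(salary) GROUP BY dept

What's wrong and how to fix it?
Bug: WHERE evaluates per row before aggregation, so AVG() is unavailable

Fix: Compute the overall average in a scalar subquery and compare each group's MIN against it in HAVING

Corrected query:
SELECT dept FROM employees GROUP BY dept HAVING MIN(salary) > (SELECT AVG(salary) FROM employees)

Result:
dept       
-----------
Engineering
Finance    
Sales      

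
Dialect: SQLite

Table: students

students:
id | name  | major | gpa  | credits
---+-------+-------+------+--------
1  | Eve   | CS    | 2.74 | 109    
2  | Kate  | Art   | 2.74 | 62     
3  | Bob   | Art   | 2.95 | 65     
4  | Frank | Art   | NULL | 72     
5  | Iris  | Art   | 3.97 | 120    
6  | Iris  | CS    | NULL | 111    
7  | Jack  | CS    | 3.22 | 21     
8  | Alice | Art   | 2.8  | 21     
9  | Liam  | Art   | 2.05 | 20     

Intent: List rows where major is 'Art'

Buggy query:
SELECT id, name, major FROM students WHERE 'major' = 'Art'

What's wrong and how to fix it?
Bug: Single quotes denote string literals in SQL; the column name is being compared as a constant string

Fix: Reference the column as major without single quotes

Corrected query:
SELECT id, name, major FROM students WHERE major = 'Art'

Result:
id | name  | major
---+-------+------
2  | Kate  | Art  
3  | Bob   | Art  
4  | Frank | Art  
5  | Iris  | Art  
8  | Alice | Art  
9  | Liam  | Art  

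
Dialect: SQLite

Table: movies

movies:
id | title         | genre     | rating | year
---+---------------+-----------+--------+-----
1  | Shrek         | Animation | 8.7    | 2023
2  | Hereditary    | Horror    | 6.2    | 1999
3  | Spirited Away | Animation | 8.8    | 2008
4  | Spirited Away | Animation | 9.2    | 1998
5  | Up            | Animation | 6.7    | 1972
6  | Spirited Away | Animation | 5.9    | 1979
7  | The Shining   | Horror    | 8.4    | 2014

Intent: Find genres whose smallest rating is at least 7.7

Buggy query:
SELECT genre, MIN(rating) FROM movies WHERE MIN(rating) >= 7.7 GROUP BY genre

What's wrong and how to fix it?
Bug: Aggregates like MIN are computed per group after WHERE runs

Fix: Replace WHERE with HAVING after the GROUP BY

Corrected query:
SELECT genre, MIN(rating) FROM movies GROUP BY genre HAVING MIN(rating) >= 7.7

Result:
(no rows)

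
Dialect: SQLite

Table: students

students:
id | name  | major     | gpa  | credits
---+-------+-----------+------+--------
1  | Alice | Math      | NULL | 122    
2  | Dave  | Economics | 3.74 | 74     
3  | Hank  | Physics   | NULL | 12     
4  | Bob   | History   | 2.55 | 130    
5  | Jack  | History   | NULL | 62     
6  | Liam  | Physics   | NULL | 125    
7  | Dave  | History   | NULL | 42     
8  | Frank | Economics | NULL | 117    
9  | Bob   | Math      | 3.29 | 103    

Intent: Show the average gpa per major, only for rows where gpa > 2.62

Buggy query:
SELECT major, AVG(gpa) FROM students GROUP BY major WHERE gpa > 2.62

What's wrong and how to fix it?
Bug: Row-level WHERE must come before GROUP BY in the clause order

Fix: Move the WHERE clause before GROUP BY

Corrected query:
SELECT major, AVG(gpa) FROM students WHERE gpa > 2.62 GROUP BY major

Result:
major     | AVG(gpa)
----------+---------
Economics | 3.74    
Math      | 3.29    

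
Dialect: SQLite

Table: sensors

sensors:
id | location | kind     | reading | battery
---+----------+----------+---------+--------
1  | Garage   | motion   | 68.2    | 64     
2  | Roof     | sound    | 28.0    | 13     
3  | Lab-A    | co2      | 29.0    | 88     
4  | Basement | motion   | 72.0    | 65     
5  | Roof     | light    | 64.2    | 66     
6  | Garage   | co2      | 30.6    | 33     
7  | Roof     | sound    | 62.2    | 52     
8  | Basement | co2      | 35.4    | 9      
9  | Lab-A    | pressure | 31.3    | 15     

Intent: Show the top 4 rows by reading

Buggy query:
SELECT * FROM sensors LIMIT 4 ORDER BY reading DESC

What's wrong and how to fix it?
Bug: LIMIT must come after ORDER BY

Fix: Swap the clauses: ORDER BY first, then LIMIT

Corrected query:
SELECT * FROM sensors ORDER BY reading DESC LIMIT 4

Result:
id | location | kind   | reading | battery
---+----------+--------+---------+--------
4  | Basement | motion | 72      | 65     
1  | Garage   | motion | 68.2    | 64     
5  | Roof     | light  | 64.2    | 66     
7  | Roof     | sound  | 62.2    | 52     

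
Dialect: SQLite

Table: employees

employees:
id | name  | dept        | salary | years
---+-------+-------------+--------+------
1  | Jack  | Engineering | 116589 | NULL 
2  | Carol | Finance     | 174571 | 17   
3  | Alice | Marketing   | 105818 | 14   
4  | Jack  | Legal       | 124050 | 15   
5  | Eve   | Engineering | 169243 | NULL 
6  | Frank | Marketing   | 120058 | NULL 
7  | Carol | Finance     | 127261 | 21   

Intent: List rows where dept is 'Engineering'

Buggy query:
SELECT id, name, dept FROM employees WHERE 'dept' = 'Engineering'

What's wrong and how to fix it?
Bug: Single quotes denote string literals in SQL; the column name is being compared as a constant string

Fix: Reference the column as dept without single quotes

Corrected query:
SELECT id, name, dept FROM employees WHERE dept = 'Engineering'

Result:
id | name | dept       
---+------+------------
1  | Jack | Engineering
5  | Eve  | Engineering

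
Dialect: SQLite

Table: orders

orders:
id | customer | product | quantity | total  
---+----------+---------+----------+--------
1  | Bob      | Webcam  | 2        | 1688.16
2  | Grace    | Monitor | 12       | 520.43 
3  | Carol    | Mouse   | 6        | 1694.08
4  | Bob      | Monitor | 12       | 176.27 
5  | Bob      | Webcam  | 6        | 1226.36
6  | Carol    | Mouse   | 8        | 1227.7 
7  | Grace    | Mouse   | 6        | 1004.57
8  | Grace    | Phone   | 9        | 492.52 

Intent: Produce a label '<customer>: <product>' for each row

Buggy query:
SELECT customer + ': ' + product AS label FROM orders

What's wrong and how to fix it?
Bug: '+' is numeric addition; on text columns SQLite converts them to 0 instead of concatenating

Fix: Replace + with || to concatenate text

Corrected query:
SELECT customer || ': ' || product AS label FROM orders

Result:
label         
--------------
Bob: Webcam   
Grace: Monitor
Carol: Mouse  
Bob: Monitor  
Bob: Webcam   
Carol: Mouse  
Grace: Mouse  
Grace: Phone  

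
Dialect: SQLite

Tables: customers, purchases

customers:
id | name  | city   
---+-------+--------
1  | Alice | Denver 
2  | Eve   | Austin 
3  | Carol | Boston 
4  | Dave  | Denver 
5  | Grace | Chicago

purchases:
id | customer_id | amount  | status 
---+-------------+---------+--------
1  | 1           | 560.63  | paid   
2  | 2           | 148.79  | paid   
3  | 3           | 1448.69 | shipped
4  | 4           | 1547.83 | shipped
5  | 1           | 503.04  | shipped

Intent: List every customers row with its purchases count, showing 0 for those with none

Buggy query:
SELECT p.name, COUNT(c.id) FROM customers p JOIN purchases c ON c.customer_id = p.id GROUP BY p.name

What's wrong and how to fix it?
Bug: An inner join excludes parents with zero children

Fix: Use LEFT JOIN so parents without children still appear (COUNT(c.id) gives 0)

Corrected query:
SELECT p.name, COUNT(c.id) FROM customers p LEFT JOIN purchases c ON c.customer_id = p.id GROUP BY p.name

Result:
name  | COUNT(c.id)
------+------------
Alice | 2          
Carol | 1          
Dave  | 1          
Eve   | 1          
Grace | 0          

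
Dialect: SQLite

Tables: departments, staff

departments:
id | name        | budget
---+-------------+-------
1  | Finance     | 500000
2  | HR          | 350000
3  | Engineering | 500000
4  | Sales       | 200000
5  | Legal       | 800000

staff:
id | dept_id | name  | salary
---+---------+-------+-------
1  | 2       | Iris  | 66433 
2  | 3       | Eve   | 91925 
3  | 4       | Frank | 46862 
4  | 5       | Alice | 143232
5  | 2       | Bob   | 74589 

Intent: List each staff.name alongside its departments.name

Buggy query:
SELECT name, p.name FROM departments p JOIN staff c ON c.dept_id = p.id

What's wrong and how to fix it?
Bug: 'name' exists in both joined tables, so the database can't tell which one is meant

Fix: Qualify the column with its table alias (c.name)

Corrected query:
SELECT c.name, p.name FROM departments p JOIN staff c ON c.dept_id = p.id

Result:
name  | name       
------+------------
Iris  | HR         
Eve   | Engineering
Frank | Sales      
Alice | Legal      
Bob   | HR         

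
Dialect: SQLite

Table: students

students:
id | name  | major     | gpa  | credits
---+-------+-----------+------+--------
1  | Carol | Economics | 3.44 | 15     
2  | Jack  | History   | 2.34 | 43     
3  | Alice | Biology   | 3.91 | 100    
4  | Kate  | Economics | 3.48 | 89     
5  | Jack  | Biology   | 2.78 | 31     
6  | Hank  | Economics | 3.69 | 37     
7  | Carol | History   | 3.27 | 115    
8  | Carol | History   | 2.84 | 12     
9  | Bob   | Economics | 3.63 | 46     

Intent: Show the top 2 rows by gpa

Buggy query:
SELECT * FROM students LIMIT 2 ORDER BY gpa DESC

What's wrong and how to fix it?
Bug: ORDER BY cannot follow LIMIT; LIMIT is the final clause

Fix: Sort with ORDER BY, then apply LIMIT

Corrected query:
SELECT * FROM students ORDER BY gpa DESC LIMIT 2

Result:
id | name  | major     | gpa  | credits
---+-------+-----------+------+--------
3  | Alice | Biology   | 3.91 | 100    
6  | Hank  | Economics | 3.69 | 37     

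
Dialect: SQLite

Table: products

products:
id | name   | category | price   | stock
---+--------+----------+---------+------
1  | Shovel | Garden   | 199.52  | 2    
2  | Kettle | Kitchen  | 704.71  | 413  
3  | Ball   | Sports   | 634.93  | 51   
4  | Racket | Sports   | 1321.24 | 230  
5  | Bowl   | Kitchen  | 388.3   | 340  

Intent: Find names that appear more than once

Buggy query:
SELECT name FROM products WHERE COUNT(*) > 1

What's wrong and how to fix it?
Bug: COUNT(*) is an aggregate and cannot be used in WHERE

Fix: Group first, then use HAVING for the count condition

Corrected query:
SELECT name FROM products GROUP BY name HAVING COUNT(*) > 1

Result:
(no rows)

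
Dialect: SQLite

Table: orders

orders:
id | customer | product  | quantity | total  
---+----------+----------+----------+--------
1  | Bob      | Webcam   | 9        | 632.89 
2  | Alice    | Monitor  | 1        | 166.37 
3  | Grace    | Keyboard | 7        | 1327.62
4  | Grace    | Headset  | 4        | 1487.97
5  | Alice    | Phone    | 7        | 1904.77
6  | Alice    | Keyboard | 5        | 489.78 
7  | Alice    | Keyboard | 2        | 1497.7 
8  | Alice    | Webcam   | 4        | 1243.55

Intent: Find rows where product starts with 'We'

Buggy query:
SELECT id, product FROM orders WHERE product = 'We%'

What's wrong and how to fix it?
Bug: Wildcards only work with LIKE; '=' treats '%' as a literal character

Fix: Replace '=' with LIKE so 'We%' is treated as a pattern

Corrected query:
SELECT id, product FROM orders WHERE product LIKE 'We%'

Result:
id | product
---+--------
1  | Webcam 
8  | Webcam 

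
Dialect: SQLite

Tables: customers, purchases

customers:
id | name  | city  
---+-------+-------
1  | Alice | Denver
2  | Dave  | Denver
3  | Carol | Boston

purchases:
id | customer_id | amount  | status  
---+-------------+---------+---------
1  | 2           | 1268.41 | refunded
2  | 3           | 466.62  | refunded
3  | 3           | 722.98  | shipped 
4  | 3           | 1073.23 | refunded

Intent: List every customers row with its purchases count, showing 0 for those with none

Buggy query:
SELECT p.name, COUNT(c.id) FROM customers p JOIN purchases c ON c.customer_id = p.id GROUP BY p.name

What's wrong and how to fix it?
Bug: An inner join excludes parents with zero children

Fix: Switch to LEFT JOIN to retain unmatched parent rows

Corrected query:
SELECT p.name, COUNT(c.id) FROM customers p LEFT JOIN purchases c ON c.customer_id = p.id GROUP BY p.name

Result:
name  | COUNT(c.id)
------+------------
Alice | 0          
Carol | 3          
Dave  | 1          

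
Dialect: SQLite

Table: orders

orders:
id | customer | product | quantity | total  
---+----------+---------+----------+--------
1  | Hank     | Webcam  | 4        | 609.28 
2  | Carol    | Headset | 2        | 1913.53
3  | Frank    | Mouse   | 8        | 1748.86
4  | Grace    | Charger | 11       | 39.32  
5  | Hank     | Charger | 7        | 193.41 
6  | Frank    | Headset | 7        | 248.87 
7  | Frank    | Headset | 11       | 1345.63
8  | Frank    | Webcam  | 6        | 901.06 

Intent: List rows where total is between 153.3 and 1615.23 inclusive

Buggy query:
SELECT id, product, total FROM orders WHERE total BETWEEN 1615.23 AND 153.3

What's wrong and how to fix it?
Bug: The bounds are reversed; BETWEEN a AND b requires a <= b to match anything

Fix: Swap the bounds so the smaller value comes first

Corrected query:
SELECT id, product, total FROM orders WHERE total BETWEEN 153.3 AND 1615.23

Result:
id | product | total  
---+---------+--------
1  | Webcam  | 609.28 
5  | Charger | 193.41 
6  | Headset | 248.87 
7  | Headset | 1345.63
8  | Webcam  | 901.06 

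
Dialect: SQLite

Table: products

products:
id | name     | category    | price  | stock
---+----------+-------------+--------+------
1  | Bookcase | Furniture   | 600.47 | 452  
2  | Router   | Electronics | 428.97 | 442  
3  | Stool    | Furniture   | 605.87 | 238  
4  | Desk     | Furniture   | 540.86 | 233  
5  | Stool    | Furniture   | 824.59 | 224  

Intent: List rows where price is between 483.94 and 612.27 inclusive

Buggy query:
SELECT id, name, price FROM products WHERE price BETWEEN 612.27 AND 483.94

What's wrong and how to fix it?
Bug: The bounds are reversed; BETWEEN a AND b requires a <= b to match anything

Fix: Write BETWEEN 483.94 AND 612.27

Corrected query:
SELECT id, name, price FROM products WHERE price BETWEEN 483.94 AND 612.27

Result:
id | name     | price 
---+----------+-------
1  | Bookcase | 600.47
3  | Stool    | 605.87
4  | Desk     | 540.86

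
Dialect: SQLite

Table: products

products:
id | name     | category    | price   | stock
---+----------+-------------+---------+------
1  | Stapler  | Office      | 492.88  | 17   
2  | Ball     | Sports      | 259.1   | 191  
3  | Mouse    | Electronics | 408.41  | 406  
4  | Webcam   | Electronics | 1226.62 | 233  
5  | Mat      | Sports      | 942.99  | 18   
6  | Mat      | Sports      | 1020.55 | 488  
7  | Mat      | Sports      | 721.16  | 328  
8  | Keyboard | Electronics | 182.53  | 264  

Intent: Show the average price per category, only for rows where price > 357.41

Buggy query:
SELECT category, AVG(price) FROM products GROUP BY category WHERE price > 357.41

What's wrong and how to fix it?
Bug: Row-level WHERE must come before GROUP BY in the clause order

Fix: Move the WHERE clause before GROUP BY

Corrected query:
SELECT category, AVG(price) FROM products WHERE price > 357.41 GROUP BY category

Result:
category    | AVG(price)
------------+-----------
Electronics | 817.515   
Office      | 492.88    
Sports      | 894.9     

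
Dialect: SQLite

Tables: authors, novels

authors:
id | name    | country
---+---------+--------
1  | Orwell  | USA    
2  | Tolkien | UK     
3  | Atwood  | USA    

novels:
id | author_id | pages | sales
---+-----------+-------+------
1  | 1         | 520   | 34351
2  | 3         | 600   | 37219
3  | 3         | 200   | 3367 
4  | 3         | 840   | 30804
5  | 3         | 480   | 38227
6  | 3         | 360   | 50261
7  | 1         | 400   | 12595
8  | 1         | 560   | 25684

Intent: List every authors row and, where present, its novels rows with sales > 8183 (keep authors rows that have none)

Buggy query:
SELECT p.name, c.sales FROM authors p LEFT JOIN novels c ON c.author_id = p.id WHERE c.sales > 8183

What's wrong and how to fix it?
Bug: A WHERE condition on the right-hand table after LEFT JOIN drops unmatched parents

Fix: Move the right-table condition into the ON clause so unmatched parents are kept

Corrected query:
SELECT p.name, c.sales FROM authors p LEFT JOIN novels c ON c.author_id = p.id AND c.sales > 8183

Result:
name    | sales
--------+------
Orwell  | 12595
Orwell  | 25684
Orwell  | 34351
Tolkien | NULL 
Atwood  | 30804
Atwood  | 37219
Atwood  | 38227
Atwood  | 50261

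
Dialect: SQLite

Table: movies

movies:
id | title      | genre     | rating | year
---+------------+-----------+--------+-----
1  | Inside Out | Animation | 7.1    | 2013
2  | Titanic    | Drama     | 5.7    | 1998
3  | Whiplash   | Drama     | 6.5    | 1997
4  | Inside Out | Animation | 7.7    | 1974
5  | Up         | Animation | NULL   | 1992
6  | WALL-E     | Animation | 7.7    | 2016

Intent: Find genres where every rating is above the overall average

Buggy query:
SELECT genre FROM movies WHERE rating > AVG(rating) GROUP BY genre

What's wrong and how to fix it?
Bug: AVG() is an aggregate; it can't sit directly in WHERE

Fix: Use a subquery for AVG and a HAVING MIN(...) filter so the condition holds for every row in the group

Corrected query:
SELECT genre FROM movies GROUP BY genre HAVING MIN(rating) > (SELECT AVG(rating) FROM movies)

Result:
genre    
---------
Animation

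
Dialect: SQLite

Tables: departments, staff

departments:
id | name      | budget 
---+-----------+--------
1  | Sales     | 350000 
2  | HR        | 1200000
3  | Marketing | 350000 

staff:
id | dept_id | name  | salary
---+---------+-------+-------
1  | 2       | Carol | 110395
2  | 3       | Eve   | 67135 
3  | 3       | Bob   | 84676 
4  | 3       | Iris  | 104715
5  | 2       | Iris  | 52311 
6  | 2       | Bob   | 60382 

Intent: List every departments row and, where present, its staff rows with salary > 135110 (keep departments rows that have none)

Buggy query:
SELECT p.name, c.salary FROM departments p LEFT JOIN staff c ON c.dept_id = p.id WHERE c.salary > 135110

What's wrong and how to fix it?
Bug: Filtering c.salary in WHERE discards the NULL rows produced by LEFT JOIN, turning it into an inner join

Fix: Move the right-table condition into the ON clause so unmatched parents are kept

Corrected query:
SELECT p.name, c.salary FROM departments p LEFT JOIN staff c ON c.dept_id = p.id AND c.salary > 135110

Result:
name      | salary
----------+-------
Sales     | NULL  
HR        | NULL  
Marketing | NULL  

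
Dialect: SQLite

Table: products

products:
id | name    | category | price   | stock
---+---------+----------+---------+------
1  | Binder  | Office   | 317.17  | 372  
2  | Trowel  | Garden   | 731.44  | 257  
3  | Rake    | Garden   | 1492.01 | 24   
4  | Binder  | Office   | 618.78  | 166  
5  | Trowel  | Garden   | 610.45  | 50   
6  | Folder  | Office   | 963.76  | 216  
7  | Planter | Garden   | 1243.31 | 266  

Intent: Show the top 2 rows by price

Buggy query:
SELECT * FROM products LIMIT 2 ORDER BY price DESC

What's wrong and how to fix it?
Bug: ORDER BY cannot follow LIMIT; LIMIT is the final clause

Fix: Sort with ORDER BY, then apply LIMIT

Corrected query:
SELECT * FROM products ORDER BY price DESC LIMIT 2

Result:
id | name    | category | price   | stock
---+---------+----------+---------+------
3  | Rake    | Garden   | 1492.01 | 24   
7  | Planter | Garden   | 1243.31 | 266  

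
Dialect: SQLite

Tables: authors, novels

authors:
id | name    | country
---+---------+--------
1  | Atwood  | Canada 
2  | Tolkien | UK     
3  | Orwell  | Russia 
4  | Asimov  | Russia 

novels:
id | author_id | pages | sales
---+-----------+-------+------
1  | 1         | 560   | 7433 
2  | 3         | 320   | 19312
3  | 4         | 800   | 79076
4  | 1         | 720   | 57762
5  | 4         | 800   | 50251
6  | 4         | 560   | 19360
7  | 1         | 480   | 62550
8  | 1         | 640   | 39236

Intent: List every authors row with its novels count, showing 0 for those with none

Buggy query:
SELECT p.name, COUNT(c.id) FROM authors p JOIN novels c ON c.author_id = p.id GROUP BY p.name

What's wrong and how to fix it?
Bug: An inner join excludes parents with zero children

Fix: Use LEFT JOIN so parents without children still appear (COUNT(c.id) gives 0)

Corrected query:
SELECT p.name, COUNT(c.id) FROM authors p LEFT JOIN novels c ON c.author_id = p.id GROUP BY p.name

Result:
name    | COUNT(c.id)
--------+------------
Asimov  | 3          
Atwood  | 4          
Orwell  | 1          
Tolkien | 0          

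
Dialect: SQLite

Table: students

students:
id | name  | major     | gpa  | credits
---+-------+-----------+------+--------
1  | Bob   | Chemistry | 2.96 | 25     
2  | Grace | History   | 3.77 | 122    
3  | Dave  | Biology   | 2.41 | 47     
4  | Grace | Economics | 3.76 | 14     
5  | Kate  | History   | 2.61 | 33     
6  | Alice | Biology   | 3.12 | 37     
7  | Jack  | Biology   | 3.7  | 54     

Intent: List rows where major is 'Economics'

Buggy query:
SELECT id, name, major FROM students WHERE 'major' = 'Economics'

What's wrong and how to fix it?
Bug: 'major' in single quotes is a string literal, not the column; the comparison is literal-vs-literal and never true

Fix: Reference the column as major without single quotes

Corrected query:
SELECT id, name, major FROM students WHERE major = 'Economics'

Result:
id | name  | major    
---+-------+----------
4  | Grace | Economics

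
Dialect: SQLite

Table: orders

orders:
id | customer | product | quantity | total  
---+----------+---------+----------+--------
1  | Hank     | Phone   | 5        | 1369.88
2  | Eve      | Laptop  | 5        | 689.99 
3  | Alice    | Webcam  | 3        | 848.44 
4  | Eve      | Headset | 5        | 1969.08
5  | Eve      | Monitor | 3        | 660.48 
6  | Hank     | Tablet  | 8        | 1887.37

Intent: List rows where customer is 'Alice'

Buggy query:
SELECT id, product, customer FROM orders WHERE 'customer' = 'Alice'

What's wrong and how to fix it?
Bug: 'customer' in single quotes is a string literal, not the column; the comparison is literal-vs-literal and never true

Fix: Reference the column as customer without single quotes

Corrected query:
SELECT id, product, customer FROM orders WHERE customer = 'Alice'

Result:
id | product | customer
---+---------+---------
3  | Webcam  | Alice   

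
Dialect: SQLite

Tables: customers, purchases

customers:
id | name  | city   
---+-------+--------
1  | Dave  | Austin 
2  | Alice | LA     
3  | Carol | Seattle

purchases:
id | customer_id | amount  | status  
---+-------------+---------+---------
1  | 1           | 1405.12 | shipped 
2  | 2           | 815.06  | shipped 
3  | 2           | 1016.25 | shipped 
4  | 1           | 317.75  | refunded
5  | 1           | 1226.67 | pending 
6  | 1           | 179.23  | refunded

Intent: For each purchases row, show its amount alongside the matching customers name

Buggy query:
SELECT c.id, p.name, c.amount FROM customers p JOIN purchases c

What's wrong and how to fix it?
Bug: Missing join condition: each purchases row is matched to all customers rows instead of just its own

Fix: Specify the join condition linking the foreign key to the parent id

Corrected query:
SELECT c.id, p.name, c.amount FROM customers p JOIN purchases c ON c.customer_id = p.id

Result:
id | name  | amount 
---+-------+--------
1  | Dave  | 1405.12
2  | Alice | 815.06 
3  | Alice | 1016.25
4  | Dave  | 317.75 
5  | Dave  | 1226.67
6  | Dave  | 179.23 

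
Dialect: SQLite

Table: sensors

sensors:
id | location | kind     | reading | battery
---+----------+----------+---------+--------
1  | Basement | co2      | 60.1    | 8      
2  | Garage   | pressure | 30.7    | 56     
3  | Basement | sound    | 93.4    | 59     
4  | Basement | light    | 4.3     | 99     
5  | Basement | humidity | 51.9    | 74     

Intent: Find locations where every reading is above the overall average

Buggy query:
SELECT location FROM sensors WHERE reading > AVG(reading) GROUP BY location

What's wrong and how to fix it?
Bug: AVG() is an aggregate; it can't sit directly in WHERE

Fix: Use a subquery for AVG and a HAVING MIN(...) filter so the condition holds for every row in the group

Corrected query:
SELECT location FROM sensors GROUP BY location HAVING MIN(reading) > (SELECT AVG(reading) FROM sensors)

Result:
(no rows)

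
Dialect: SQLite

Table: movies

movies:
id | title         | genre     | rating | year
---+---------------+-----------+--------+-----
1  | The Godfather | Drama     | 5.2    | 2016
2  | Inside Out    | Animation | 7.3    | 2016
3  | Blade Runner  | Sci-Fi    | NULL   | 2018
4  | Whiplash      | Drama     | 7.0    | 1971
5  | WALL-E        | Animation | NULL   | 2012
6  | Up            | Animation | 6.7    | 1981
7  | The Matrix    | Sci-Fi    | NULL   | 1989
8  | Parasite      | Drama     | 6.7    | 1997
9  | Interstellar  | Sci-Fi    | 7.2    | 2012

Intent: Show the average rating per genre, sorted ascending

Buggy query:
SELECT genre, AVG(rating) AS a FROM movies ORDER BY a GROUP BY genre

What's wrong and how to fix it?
Bug: ORDER BY appears before GROUP BY; SQL clause order requires GROUP BY first

Fix: Reorder: SELECT … FROM … GROUP BY … ORDER BY …

Corrected query:
SELECT genre, AVG(rating) AS a FROM movies GROUP BY genre ORDER BY a

Result:
genre     | a  
----------+----
Drama     | 6.3
Animation | 7  
Sci-Fi    | 7.2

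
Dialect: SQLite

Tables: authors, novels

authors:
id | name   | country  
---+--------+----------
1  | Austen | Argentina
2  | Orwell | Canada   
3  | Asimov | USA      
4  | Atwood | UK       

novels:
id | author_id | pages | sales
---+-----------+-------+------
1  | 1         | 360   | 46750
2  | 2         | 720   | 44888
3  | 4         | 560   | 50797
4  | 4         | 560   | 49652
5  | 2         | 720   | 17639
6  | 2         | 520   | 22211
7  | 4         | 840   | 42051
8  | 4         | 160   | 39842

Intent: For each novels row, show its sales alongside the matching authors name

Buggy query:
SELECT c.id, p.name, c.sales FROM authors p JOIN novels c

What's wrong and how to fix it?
Bug: JOIN with no ON clause produces a cartesian product; every novels row pairs with every authors row

Fix: Specify the join condition linking the foreign key to the parent id

Corrected query:
SELECT c.id, p.name, c.sales FROM authors p JOIN novels c ON c.author_id = p.id

Result:
id | name   | sales
---+--------+------
1  | Austen | 46750
2  | Orwell | 44888
3  | Atwood | 50797
4  | Atwood | 49652
5  | Orwell | 17639
6  | Orwell | 22211
7  | Atwood | 42051
8  | Atwood | 39842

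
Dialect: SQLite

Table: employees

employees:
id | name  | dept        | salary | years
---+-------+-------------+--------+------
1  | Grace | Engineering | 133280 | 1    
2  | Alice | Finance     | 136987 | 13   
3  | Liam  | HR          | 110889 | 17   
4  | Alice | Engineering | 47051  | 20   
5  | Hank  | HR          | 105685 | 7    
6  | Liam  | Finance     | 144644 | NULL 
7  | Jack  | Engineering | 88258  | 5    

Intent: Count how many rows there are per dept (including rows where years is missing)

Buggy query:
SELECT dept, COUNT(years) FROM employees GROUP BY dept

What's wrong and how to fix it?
Bug: COUNT(years) skips NULLs, so groups with missing years are undercounted

Fix: Use COUNT(*) to count all rows regardless of NULL

Corrected query:
SELECT dept, COUNT(*) FROM employees GROUP BY dept

Result:
dept        | COUNT(*)
------------+---------
Engineering | 3       
Finance     | 2       
HR          | 2       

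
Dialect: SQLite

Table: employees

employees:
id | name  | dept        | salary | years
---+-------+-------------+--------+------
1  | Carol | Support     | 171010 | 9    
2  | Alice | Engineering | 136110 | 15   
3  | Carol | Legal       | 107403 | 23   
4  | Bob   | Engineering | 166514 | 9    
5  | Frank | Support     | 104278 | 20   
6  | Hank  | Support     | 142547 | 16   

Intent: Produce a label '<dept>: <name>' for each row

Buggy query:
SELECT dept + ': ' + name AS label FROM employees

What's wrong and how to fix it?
Bug: SQLite uses || for string concatenation; + coerces text to numbers (yielding 0)

Fix: Replace + with || to concatenate text

Corrected query:
SELECT dept || ': ' || name AS label FROM employees

Result:
label             
------------------
Support: Carol    
Engineering: Alice
Legal: Carol      
Engineering: Bob  
Support: Frank    
Support: Hank     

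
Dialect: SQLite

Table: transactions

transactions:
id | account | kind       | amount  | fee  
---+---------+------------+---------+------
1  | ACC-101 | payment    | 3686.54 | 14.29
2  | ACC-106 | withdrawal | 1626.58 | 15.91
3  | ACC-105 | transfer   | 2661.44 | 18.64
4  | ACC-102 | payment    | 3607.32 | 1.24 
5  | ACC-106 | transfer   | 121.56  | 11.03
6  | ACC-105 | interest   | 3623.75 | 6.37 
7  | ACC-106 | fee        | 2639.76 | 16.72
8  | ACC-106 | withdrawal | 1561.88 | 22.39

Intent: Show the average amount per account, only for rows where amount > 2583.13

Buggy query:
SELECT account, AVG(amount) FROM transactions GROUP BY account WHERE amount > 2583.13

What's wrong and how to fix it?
Bug: WHERE cannot follow GROUP BY

Fix: Move the WHERE clause before GROUP BY

Corrected query:
SELECT account, AVG(amount) FROM transactions WHERE amount > 2583.13 GROUP BY account

Result:
account | AVG(amount)
--------+------------
ACC-101 | 3686.54    
ACC-102 | 3607.32    
ACC-105 | 3142.595   
ACC-106 | 2639.76    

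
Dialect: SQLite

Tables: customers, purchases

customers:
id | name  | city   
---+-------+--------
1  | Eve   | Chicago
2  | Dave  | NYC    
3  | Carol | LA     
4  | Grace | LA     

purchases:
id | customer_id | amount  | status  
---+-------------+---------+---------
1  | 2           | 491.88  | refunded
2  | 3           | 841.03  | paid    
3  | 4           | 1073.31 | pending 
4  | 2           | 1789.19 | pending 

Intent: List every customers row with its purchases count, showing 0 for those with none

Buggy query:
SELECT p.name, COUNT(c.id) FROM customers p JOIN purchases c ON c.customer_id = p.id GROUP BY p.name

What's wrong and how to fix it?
Bug: INNER JOIN drops customers rows that have no matching purchases rows

Fix: Switch to LEFT JOIN to retain unmatched parent rows

Corrected query:
SELECT p.name, COUNT(c.id) FROM customers p LEFT JOIN purchases c ON c.customer_id = p.id GROUP BY p.name

Result:
name  | COUNT(c.id)
------+------------
Carol | 1          
Dave  | 2          
Eve   | 0          
Grace | 1          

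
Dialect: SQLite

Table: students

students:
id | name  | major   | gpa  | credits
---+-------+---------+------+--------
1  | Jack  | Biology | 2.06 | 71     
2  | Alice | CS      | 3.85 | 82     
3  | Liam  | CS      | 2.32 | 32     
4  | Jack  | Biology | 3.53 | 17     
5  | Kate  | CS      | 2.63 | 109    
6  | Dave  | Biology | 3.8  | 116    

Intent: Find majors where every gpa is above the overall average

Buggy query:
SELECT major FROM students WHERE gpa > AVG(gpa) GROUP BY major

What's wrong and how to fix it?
Bug: WHERE evaluates per row before aggregation, so AVG() is unavailable

Fix: Use a subquery for AVG and a HAVING MIN(...) filter so the condition holds for every row in the group

Corrected query:
SELECT major FROM students GROUP BY major HAVING MIN(gpa) > (SELECT AVG(gpa) FROM students)

Result:
(no rows)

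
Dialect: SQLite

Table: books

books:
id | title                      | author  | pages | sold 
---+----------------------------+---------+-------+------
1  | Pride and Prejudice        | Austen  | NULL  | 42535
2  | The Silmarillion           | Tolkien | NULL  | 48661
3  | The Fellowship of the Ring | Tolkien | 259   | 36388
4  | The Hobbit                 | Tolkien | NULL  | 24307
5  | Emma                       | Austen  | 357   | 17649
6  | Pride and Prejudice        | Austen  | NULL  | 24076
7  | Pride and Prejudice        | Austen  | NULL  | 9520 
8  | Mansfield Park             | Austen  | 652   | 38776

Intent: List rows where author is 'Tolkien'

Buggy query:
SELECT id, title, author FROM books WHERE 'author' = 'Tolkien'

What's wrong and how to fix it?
Bug: Single quotes denote string literals in SQL; the column name is being compared as a constant string

Fix: Reference the column as author without single quotes

Corrected query:
SELECT id, title, author FROM books WHERE author = 'Tolkien'

Result:
id | title                      | author 
---+----------------------------+--------
2  | The Silmarillion           | Tolkien
3  | The Fellowship of the Ring | Tolkien
4  | The Hobbit                 | Tolkien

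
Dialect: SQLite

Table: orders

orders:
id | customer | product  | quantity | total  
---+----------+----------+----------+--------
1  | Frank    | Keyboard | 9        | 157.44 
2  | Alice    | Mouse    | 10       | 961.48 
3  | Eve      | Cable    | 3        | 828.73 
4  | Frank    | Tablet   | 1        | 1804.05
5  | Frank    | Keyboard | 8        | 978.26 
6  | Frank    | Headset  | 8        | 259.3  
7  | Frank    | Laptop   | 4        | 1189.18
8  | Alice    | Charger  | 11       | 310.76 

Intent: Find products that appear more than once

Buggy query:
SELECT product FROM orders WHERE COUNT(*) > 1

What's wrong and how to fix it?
Bug: COUNT(*) is an aggregate and cannot be used in WHERE

Fix: Group first, then use HAVING for the count condition

Corrected query:
SELECT product FROM orders GROUP BY product HAVING COUNT(*) > 1

Result:
product 
--------
Keyboard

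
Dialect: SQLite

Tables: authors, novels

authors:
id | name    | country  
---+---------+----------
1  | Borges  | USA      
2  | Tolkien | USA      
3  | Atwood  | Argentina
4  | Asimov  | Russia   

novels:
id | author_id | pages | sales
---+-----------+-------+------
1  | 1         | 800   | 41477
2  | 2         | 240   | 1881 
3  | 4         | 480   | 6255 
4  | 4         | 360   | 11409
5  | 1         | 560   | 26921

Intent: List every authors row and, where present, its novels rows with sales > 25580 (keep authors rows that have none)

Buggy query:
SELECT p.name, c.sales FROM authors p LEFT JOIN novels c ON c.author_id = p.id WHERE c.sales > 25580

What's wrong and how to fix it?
Bug: A WHERE condition on the right-hand table after LEFT JOIN drops unmatched parents

Fix: Move the right-table condition into the ON clause so unmatched parents are kept

Corrected query:
SELECT p.name, c.sales FROM authors p LEFT JOIN novels c ON c.author_id = p.id AND c.sales > 25580

Result:
name    | sales
--------+------
Borges  | 26921
Borges  | 41477
Tolkien | NULL 
Atwood  | NULL 
Asimov  | NULL 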